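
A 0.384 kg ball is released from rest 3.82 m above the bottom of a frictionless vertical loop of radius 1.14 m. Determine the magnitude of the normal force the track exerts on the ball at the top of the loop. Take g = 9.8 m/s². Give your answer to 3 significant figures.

N = 6.40 N

Energy from release to top (height 2r): mgh = ½mv_top² + mg(2r)
v_top² = 2g(h − 2r) = 2(9.8)(3.82 − 2.280) = 30.184 m²/s²
At the top, both N and weight point toward the centre: N + mg = mv_top²/r
N = m(v_top²/r − g) = 0.384(30.184/1.14 − 9.8) = 6.404 N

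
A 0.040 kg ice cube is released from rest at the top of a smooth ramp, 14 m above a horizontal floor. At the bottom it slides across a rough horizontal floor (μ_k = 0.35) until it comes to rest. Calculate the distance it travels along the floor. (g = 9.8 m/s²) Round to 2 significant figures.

Energy bookkeeping (friction removes W_f = μ_k N d):
At rest all PE has been dissipated by friction: mgh = μ_k m g d
d = h/μ_k = 14/0.35 = 40.00 m

d = 40 m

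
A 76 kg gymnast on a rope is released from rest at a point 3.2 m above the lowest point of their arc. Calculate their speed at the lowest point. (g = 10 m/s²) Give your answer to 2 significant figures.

v = 8.0 m/s

Energy conservation between the two points: mgh = ½mv²
v = √(2gh) = √(2 × 10 × 3.2) = √64.000 = 8.000 m/s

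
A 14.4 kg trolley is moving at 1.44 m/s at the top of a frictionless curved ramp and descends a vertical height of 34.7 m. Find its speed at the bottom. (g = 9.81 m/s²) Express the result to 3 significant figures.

Mechanical energy is conserved (no friction): ½mv₀² + mgh = ½mv²
The mass cancels from both sides.
v² = v₀² + 2gh = (1.44)² + 2(9.81)(34.7) = 682.89
v = √682.89 = 26.13 m/s

v = 26.1 m/s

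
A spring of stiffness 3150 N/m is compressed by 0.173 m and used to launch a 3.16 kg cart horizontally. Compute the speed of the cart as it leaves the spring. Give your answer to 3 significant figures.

v = 5.46 m/s

The cart leaves the spring when the spring is at natural length, so ½kx² = ½mv²
v = x√(k/m) = 0.173 × √(3150/3.16) = 5.462 m/s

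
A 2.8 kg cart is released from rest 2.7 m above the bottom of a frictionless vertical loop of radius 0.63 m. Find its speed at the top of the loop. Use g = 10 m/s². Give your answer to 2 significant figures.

v = 5.4 m/s

Energy conservation: mgh = ½mv_top² + mg(2r)
v_top² = 2g(h − 2r) = 2(10)(2.7 − 1.260) = 28.80
v_top = 5.367 m/s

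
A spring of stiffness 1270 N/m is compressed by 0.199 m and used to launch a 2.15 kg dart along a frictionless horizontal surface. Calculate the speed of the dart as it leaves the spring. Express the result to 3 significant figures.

v = 4.84 m/s

Conservation of energy: ½kx² = ½mv²
v = x√(k/m) = 0.199 × √(1270/2.15) = 4.837 m/s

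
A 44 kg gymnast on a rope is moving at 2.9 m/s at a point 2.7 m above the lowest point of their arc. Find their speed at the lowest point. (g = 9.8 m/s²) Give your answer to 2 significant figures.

v = 7.8 m/s

Equating total energy at the two states: ½mv₀² + mgh = ½mv²
v² = v₀² + 2gh = (2.9)² + 2(9.8)(2.7) = 61.330
v = √61.330 = 7.831 m/s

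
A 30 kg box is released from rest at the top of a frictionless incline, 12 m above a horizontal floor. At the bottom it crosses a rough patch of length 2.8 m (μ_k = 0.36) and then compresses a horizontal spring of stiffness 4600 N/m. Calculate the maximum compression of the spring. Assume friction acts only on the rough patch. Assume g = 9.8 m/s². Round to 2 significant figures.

Initial energy: E₁ = mgh = (30)(9.8)(12) = 3528.0 J
Friction removes W_f = μ_k mg d = (0.36)(30)(9.8)(2.8) = 296.4 J
Energy reaching the spring: E = 3528.0 − 296.4 = 3231.6 J
At max compression ½kx² = E ⇒ x = √(2E/k) = √(2 × 3231.6/4600) = 1.185 m

x = 1.2 m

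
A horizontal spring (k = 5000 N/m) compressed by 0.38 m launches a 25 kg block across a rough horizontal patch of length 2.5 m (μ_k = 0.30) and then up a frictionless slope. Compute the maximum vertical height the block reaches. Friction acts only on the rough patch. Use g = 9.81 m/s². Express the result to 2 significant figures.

Spring energy: E₀ = ½kx² = ½(5000)(0.38)² = 361.00 J
Friction: W_f = μ_k mg d = (0.30)(25)(9.81)(2.5) = 183.9 J
Energy at base of ramp: E = 361.00 − 183.9 = 177.06 J
At max height all remaining energy is PE: mgh = E ⇒ h = E/(mg) = 177.06/(25 × 9.81) = 0.7220 m

h = 0.72 m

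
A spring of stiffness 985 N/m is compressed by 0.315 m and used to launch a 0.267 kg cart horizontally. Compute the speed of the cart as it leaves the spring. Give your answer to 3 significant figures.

The cart leaves the spring when the spring is at natural length, so ½kx² = ½mv²
v = x√(k/m) = 0.315 × √(985/0.267) = 19.13 m/s

v = 19.1 m/s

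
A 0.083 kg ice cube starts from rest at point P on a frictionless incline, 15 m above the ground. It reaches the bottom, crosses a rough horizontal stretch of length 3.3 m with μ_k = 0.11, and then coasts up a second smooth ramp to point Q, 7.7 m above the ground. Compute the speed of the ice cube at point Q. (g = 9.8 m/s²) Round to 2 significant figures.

v = 12 m/s

Energy at P: mgh₁ = (0.083)(9.8)(15) = 12.201 J
Friction loss: W_f = μ_k mg d = 0.2953 J
At Q: ½mv² + mgh₂ = mgh₁ − W_f
½mv² = 12.201 − 0.2953 − 6.2632 = 5.6426 J
v = √(2 × 5.6426/0.083) = 11.66 m/s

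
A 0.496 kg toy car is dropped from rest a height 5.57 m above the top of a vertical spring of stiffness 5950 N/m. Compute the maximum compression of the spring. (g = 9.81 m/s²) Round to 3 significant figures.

Measuring PE from the top of the relaxed spring, at max compression the car has dropped H + x with zero KE, so:
mg(H + x) = ½kx²
½(5950)x² − (0.496)(9.81)x − (0.496)(9.81)(5.57) = 0
2975x² − 4.866x − 27.10 = 0
x = [4.866 + √(23.68 + 322517)]/(2 × 2975) = 0.09627 m

x = 0.0963 m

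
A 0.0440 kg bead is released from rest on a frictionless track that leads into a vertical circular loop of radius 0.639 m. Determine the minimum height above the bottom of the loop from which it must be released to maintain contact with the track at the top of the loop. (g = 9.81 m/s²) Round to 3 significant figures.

At the top, for minimum speed gravity alone supplies the centripetal force: mg = mv_top²/r ⇒ v_top² = gr = 6.269 m²/s²
Energy conservation from release height h to the top (height 2r): mgh = ½mv_top² + mg(2r)
h = v_top²/(2g) + 2r = r/2 + 2r = 5r/2 = 1.598 m

h = 1.60 m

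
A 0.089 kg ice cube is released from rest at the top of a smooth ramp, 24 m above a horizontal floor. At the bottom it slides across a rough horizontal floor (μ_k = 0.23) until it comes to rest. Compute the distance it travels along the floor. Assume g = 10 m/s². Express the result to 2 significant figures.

Energy at the top = energy at the end + work done against friction:
At rest all PE has been dissipated by friction: mgh = μ_k m g d
d = h/μ_k = 24/0.23 = 104.3 m

d = 100 m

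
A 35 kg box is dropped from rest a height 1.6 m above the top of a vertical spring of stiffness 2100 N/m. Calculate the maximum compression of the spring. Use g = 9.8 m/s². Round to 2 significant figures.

Let x be the compression. The total drop is H + x, and the box is instantaneously at rest at max compression, so energy conservation gives:
mg(H + x) = ½kx²
½(2100)x² − (35)(9.8)x − (35)(9.8)(1.6) = 0
1050x² − 343.0x − 548.8 = 0
x = [343.0 + √(117649 + 2.3050e+06)]/(2 × 1050) = 0.9045 m

x = 0.90 m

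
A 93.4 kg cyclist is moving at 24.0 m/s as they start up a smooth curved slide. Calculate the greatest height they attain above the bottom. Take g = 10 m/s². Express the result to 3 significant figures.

Setting KE at the bottom equal to PE gained: ½mv² = mgh
h = v²/(2g) = 24.0²/(2 × 10) = 28.80 m

h = 28.8 m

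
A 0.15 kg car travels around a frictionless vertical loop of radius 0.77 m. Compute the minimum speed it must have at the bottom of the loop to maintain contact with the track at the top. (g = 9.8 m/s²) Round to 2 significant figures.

v = 6.1 m/s

At the top: mg = mv_top²/r ⇒ v_top² = gr = 7.546 m²/s²
Energy from bottom to top (height 2r): ½mv_bot² = ½mv_top² + mg(2r)
v_bot² = gr + 4gr = 5gr = 37.73
v_bot = √(5gr) = 6.142 m/s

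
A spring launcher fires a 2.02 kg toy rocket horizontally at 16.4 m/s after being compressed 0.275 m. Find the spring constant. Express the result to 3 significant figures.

Energy stored in the spring equals the launch KE: ½kx² = ½mv²
k = mv²/x² = (2.02)(16.4)²/(0.275)² = 7184 N/m

k = 7180 N/m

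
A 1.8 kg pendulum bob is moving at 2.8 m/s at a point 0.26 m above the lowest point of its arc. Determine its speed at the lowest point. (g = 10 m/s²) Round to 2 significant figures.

Equating total energy at the two states: ½mv₀² + mgh = ½mv²
v² = v₀² + 2gh = (2.8)² + 2(10)(0.26) = 13.040
v = √13.040 = 3.611 m/s

v = 3.6 m/s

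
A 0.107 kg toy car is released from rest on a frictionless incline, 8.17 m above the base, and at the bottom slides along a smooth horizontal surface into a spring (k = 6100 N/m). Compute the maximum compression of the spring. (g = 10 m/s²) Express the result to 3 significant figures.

Energy conservation (no friction) from release to max compression: mgh = ½kx²
x = √(2mgh/k) = √(2 × 0.107 × 10 × 8.17 / 6100) = 0.05354 m

x = 0.0535 m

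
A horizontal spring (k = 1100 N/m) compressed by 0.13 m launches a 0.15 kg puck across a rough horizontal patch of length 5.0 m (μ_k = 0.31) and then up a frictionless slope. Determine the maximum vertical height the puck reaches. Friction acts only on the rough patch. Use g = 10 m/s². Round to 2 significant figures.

h = 4.6 m

Spring energy: E₀ = ½kx² = ½(1100)(0.13)² = 9.2950 J
Friction: W_f = μ_k mg d = (0.31)(0.15)(10)(5.0) = 2.325 J
Energy at base of ramp: E = 9.2950 − 2.325 = 6.9700 J
At max height all remaining energy is PE: mgh = E ⇒ h = E/(mg) = 6.9700/(0.15 × 10) = 4.647 m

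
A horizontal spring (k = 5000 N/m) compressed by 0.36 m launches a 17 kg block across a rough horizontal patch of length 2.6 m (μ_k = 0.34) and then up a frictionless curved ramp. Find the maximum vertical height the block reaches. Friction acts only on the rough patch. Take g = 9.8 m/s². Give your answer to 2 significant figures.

Spring energy: E₀ = ½kx² = ½(5000)(0.36)² = 324.00 J
Friction: W_f = μ_k mg d = (0.34)(17)(9.8)(2.6) = 147.3 J
Energy at base of ramp: E = 324.00 − 147.3 = 176.73 J
At max height all remaining energy is PE: mgh = E ⇒ h = E/(mg) = 176.73/(17 × 9.8) = 1.061 m

h = 1.1 m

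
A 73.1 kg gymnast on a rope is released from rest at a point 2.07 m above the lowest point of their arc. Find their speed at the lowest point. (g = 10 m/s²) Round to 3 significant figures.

v = 6.43 m/s

Mechanical energy is conserved (no friction): mgh = ½mv²
v = √(2gh) = √(2 × 10 × 2.07) = √41.400 = 6.434 m/s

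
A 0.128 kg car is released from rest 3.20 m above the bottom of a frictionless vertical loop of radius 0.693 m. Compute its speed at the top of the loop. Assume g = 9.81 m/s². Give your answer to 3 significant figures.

Energy conservation: mgh = ½mv_top² + mg(2r)
v_top² = 2g(h − 2r) = 2(9.81)(3.20 − 1.386) = 35.59
v_top = 5.966 m/s

v = 5.97 m/s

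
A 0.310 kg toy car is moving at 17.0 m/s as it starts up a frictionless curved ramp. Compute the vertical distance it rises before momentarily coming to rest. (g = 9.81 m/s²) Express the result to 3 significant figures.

Setting KE at the bottom equal to PE gained: ½mv² = mgh
h = v²/(2g) = 17.0²/(2 × 9.81) = 14.73 m

h = 14.7 m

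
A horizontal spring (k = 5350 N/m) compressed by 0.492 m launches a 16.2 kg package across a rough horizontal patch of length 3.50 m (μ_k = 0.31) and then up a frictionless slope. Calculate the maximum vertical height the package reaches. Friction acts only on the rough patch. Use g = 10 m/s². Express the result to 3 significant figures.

h = 2.91 m

Spring energy: E₀ = ½kx² = ½(5350)(0.492)² = 647.52 J
Friction: W_f = μ_k mg d = (0.31)(16.2)(10)(3.50) = 175.8 J
Energy at base of ramp: E = 647.52 − 175.8 = 471.75 J
At max height all remaining energy is PE: mgh = E ⇒ h = E/(mg) = 471.75/(16.2 × 10) = 2.912 m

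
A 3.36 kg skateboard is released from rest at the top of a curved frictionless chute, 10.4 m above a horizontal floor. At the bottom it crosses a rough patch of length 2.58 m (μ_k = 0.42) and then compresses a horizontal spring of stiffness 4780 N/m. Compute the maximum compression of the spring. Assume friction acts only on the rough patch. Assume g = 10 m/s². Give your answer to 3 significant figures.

x = 0.362 m

Initial energy: E₁ = mgh = (3.36)(10)(10.4) = 349.44 J
Friction removes W_f = μ_k mg d = (0.42)(3.36)(10)(2.58) = 36.41 J
Energy reaching the spring: E = 349.44 − 36.41 = 313.03 J
At max compression ½kx² = E ⇒ x = √(2E/k) = √(2 × 313.03/4780) = 0.3619 m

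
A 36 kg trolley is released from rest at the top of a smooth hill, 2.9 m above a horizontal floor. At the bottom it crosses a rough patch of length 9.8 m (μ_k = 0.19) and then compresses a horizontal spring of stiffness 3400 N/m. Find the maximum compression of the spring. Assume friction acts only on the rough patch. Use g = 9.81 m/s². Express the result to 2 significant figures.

x = 0.46 m

Initial energy: E₁ = mgh = (36)(9.81)(2.9) = 1024.2 J
Friction removes W_f = μ_k mg d = (0.19)(36)(9.81)(9.8) = 657.6 J
Energy reaching the spring: E = 1024.2 − 657.6 = 366.58 J
At max compression ½kx² = E ⇒ x = √(2E/k) = √(2 × 366.58/3400) = 0.4644 m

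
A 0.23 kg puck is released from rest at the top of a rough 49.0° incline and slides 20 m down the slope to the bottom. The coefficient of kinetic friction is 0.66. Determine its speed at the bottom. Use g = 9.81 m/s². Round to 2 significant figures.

v = 11 m/s

Taking the bottom as reference, mgh = ½mv² + μ_k N L with h = L sinθ, N = mg cosθ:
mgh = mgL sinθ = (0.23)(9.81)(20)sin49.0° = 34.057 J
W_f = μ_k mg cosθ · L = (0.66)(0.23)(9.81)cos49.0°·20 = 19.54 J
½mv² = 34.057 − 19.54 = 14.518 J
v = √(2 × 14.518/0.23) = 11.24 m/s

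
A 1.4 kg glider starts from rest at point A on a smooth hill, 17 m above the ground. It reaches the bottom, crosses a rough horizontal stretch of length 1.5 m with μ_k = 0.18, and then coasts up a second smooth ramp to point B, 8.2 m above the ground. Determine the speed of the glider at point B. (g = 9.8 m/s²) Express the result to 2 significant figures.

v = 13 m/s

Energy at A: mgh₁ = (1.4)(9.8)(17) = 233.24 J
Friction loss: W_f = μ_k mg d = 3.704 J
At B: ½mv² + mgh₂ = mgh₁ − W_f
½mv² = 233.24 − 3.704 − 112.50 = 117.03 J
v = √(2 × 117.03/1.4) = 12.93 m/s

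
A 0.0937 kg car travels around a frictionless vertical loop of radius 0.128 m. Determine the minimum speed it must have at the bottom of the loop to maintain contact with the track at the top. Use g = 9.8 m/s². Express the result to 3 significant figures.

v = 2.50 m/s

At the top: mg = mv_top²/r ⇒ v_top² = gr = 1.254 m²/s²
Energy from bottom to top (height 2r): ½mv_bot² = ½mv_top² + mg(2r)
v_bot² = gr + 4gr = 5gr = 6.272
v_bot = √(5gr) = 2.504 m/s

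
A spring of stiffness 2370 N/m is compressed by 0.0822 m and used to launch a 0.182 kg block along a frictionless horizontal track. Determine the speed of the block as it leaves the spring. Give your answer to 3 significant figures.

Conservation of energy: ½kx² = ½mv²
v = x√(k/m) = 0.0822 × √(2370/0.182) = 9.380 m/s

v = 9.38 m/s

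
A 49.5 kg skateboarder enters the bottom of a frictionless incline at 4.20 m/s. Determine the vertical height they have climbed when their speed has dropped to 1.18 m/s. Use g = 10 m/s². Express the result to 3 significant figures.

h = 0.812 m

Conservation of energy: ½mv₁² = ½mv₂² + mgh
h = (v₁² − v₂²)/(2g) = (4.20² − 1.18²)/(2 × 10) = 0.8124 m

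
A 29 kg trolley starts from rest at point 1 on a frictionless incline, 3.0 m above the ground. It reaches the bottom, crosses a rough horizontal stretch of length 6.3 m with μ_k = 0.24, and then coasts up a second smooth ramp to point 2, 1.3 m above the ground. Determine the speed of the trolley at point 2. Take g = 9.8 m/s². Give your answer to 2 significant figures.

v = 1.9 m/s

Energy at 1: mgh₁ = (29)(9.8)(3.0) = 852.60 J
Friction loss: W_f = μ_k mg d = 429.7 J
At 2: ½mv² + mgh₂ = mgh₁ − W_f
½mv² = 852.60 − 429.7 − 369.46 = 53.430 J
v = √(2 × 53.430/29) = 1.920 m/s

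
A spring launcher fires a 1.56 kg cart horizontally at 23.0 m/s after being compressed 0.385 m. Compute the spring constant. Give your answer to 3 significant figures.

Spring PE at full compression equals KE at release: ½kx² = ½mv²
k = mv²/x² = (1.56)(23.0)²/(0.385)² = 5567 N/m

k = 5570 N/m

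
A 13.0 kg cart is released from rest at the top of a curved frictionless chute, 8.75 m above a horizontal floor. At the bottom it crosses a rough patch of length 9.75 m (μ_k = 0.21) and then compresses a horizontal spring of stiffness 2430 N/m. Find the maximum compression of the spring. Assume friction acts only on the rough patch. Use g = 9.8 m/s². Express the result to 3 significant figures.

Initial energy: E₁ = mgh = (13.0)(9.8)(8.75) = 1114.8 J
Friction removes W_f = μ_k mg d = (0.21)(13.0)(9.8)(9.75) = 260.9 J
Energy reaching the spring: E = 1114.8 − 260.9 = 853.90 J
At max compression ½kx² = E ⇒ x = √(2E/k) = √(2 × 853.90/2430) = 0.8383 m

x = 0.838 m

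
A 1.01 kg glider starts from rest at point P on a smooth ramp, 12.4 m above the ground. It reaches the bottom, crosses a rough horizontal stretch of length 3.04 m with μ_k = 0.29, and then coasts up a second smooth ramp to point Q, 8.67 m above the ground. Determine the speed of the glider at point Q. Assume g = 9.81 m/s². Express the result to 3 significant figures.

v = 7.48 m/s

Energy at P: mgh₁ = (1.01)(9.81)(12.4) = 122.86 J
Friction loss: W_f = μ_k mg d = 8.735 J
At Q: ½mv² + mgh₂ = mgh₁ − W_f
½mv² = 122.86 − 8.735 − 85.903 = 28.222 J
v = √(2 × 28.222/1.01) = 7.476 m/s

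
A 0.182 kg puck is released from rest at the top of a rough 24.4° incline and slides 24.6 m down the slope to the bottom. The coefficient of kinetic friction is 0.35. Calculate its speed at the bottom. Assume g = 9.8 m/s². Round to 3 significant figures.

Energy: mgh = ½mv² + W_f, with h = L sinθ and W_f = μ_k (mg cosθ) L
mgh = mgL sinθ = (0.182)(9.8)(24.6)sin24.4° = 18.126 J
W_f = μ_k mg cosθ · L = (0.35)(0.182)(9.8)cos24.4°·24.6 = 13.99 J
½mv² = 18.126 − 13.99 = 4.1404 J
v = √(2 × 4.1404/0.182) = 6.745 m/s

v = 6.75 m/s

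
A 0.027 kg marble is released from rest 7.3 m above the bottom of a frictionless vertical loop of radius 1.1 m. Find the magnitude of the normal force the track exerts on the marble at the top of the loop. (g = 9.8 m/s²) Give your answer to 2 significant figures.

Energy from release to top (height 2r): mgh = ½mv_top² + mg(2r)
v_top² = 2g(h − 2r) = 2(9.8)(7.3 − 2.200) = 99.960 m²/s²
At the top, both N and weight point toward the centre: N + mg = mv_top²/r
N = m(v_top²/r − g) = 0.027(99.960/1.1 − 9.8) = 2.189 N

N = 2.2 N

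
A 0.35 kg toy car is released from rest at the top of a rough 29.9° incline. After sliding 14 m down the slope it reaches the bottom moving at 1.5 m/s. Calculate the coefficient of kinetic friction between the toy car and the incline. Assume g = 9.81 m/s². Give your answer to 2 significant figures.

Energy balance down the incline: mg L sinθ − ½mv² = μ_k (mg cosθ) L
mgL sinθ = 23.962 J; ½mv² = 0.39375 J
W_f = 23.962 − 0.39375 = 23.57 J
μ_k = W_f/(mg cosθ · L) = 23.57/(2.976 × 14) = 0.5656

μ_k = 0.57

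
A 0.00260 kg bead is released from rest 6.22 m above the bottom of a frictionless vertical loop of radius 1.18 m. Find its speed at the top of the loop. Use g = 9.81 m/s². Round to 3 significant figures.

Energy conservation: mgh = ½mv_top² + mg(2r)
v_top² = 2g(h − 2r) = 2(9.81)(6.22 − 2.360) = 75.73
v_top = 8.702 m/s

v = 8.70 m/s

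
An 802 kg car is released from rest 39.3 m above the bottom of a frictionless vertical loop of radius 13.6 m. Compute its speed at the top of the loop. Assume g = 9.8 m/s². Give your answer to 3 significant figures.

Energy conservation: mgh = ½mv_top² + mg(2r)
v_top² = 2g(h − 2r) = 2(9.8)(39.3 − 27.20) = 237.2
v_top = 15.40 m/s

v = 15.4 m/s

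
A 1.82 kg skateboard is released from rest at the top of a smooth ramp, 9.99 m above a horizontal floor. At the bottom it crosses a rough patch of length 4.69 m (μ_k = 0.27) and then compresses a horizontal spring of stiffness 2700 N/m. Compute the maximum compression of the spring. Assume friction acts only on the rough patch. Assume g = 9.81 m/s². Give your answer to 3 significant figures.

Initial energy: E₁ = mgh = (1.82)(9.81)(9.99) = 178.36 J
Friction removes W_f = μ_k mg d = (0.27)(1.82)(9.81)(4.69) = 22.61 J
Energy reaching the spring: E = 178.36 − 22.61 = 155.75 J
At max compression ½kx² = E ⇒ x = √(2E/k) = √(2 × 155.75/2700) = 0.3397 m

x = 0.340 m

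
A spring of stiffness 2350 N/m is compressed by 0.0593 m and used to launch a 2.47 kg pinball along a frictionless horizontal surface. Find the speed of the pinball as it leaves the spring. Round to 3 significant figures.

Conservation of energy: ½kx² = ½mv²
v = x√(k/m) = 0.0593 × √(2350/2.47) = 1.829 m/s

v = 1.83 m/s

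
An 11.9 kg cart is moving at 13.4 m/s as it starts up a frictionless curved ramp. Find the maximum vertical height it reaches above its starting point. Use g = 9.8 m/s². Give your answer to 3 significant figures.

By energy conservation, ½mv² = mgh
h = v²/(2g) = 13.4²/(2 × 9.8) = 9.161 m

h = 9.16 m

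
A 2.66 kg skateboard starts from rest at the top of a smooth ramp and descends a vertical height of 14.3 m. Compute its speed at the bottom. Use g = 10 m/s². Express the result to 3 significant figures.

By conservation of mechanical energy, mgh = ½mv²
v = √(2gh) = √(2 × 10 × 14.3) = √286.00 = 16.91 m/s

v = 16.9 m/s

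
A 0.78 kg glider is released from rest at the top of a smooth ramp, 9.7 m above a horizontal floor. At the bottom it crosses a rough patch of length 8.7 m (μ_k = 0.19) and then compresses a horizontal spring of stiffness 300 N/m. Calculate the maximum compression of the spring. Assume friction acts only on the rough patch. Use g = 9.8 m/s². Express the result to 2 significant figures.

x = 0.64 m

Initial energy: E₁ = mgh = (0.78)(9.8)(9.7) = 74.147 J
Friction removes W_f = μ_k mg d = (0.19)(0.78)(9.8)(8.7) = 12.64 J
Energy reaching the spring: E = 74.147 − 12.64 = 61.511 J
At max compression ½kx² = E ⇒ x = √(2E/k) = √(2 × 61.511/300) = 0.6404 m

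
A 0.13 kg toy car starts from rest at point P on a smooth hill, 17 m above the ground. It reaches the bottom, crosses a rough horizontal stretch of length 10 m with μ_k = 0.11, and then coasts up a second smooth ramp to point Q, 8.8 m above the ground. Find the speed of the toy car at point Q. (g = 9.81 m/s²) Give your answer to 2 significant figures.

Energy at P: mgh₁ = (0.13)(9.81)(17) = 21.680 J
Friction loss: W_f = μ_k mg d = 1.403 J
At Q: ½mv² + mgh₂ = mgh₁ − W_f
½mv² = 21.680 − 1.403 − 11.223 = 9.0546 J
v = √(2 × 9.0546/0.13) = 11.80 m/s

v = 12 m/s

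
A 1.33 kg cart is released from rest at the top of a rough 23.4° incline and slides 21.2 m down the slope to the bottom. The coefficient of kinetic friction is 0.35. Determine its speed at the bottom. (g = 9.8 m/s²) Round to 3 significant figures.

Taking the bottom as reference, mgh = ½mv² + μ_k N L with h = L sinθ, N = mg cosθ:
mgh = mgL sinθ = (1.33)(9.8)(21.2)sin23.4° = 109.74 J
W_f = μ_k mg cosθ · L = (0.35)(1.33)(9.8)cos23.4°·21.2 = 88.76 J
½mv² = 109.74 − 88.76 = 20.982 J
v = √(2 × 20.982/1.33) = 5.617 m/s

v = 5.62 m/s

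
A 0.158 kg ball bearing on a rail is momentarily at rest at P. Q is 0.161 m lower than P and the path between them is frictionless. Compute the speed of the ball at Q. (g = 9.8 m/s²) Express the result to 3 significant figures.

v = 1.78 m/s

Mechanical energy is conserved (no friction): mgh = ½mv²
The mass cancels from both sides.
v = √(2gh) = √(2 × 9.8 × 0.161) = √3.1556 = 1.776 m/s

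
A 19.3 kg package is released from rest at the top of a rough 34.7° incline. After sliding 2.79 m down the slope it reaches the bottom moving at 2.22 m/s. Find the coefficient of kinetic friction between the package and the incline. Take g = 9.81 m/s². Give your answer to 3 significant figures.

Energy balance down the incline: mg L sinθ − ½mv² = μ_k (mg cosθ) L
mgL sinθ = 300.72 J; ½mv² = 47.559 J
W_f = 300.72 − 47.559 = 253.2 J
μ_k = W_f/(mg cosθ · L) = 253.2/(155.7 × 2.79) = 0.5829

μ_k = 0.583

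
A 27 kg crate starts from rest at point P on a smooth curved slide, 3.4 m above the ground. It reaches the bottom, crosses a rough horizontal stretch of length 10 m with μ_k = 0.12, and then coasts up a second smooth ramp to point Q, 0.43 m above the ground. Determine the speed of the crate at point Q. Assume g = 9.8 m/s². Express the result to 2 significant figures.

Energy at P: mgh₁ = (27)(9.8)(3.4) = 899.64 J
Friction loss: W_f = μ_k mg d = 317.5 J
At Q: ½mv² + mgh₂ = mgh₁ − W_f
½mv² = 899.64 − 317.5 − 113.78 = 468.34 J
v = √(2 × 468.34/27) = 5.890 m/s

v = 5.9 m/s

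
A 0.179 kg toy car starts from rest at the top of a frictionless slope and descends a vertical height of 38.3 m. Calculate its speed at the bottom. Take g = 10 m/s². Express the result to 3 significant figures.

Equating total energy at the two states: mgh = ½mv²
The mass cancels from both sides.
v = √(2gh) = √(2 × 10 × 38.3) = √766.00 = 27.68 m/s

v = 27.7 m/s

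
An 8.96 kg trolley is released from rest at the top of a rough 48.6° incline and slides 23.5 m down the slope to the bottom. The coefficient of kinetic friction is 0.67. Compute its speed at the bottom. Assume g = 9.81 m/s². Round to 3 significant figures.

Energy: mgh = ½mv² + W_f, with h = L sinθ and W_f = μ_k (mg cosθ) L
mgh = mgL sinθ = (8.96)(9.81)(23.5)sin48.6° = 1549.4 J
W_f = μ_k mg cosθ · L = (0.67)(8.96)(9.81)cos48.6°·23.5 = 915.2 J
½mv² = 1549.4 − 915.2 = 634.20 J
v = √(2 × 634.20/8.96) = 11.90 m/s

v = 11.9 m/s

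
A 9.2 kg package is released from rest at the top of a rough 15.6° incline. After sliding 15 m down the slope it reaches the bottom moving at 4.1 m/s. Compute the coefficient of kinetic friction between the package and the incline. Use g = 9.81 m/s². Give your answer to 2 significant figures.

Energy balance down the incline: mg L sinθ − ½mv² = μ_k (mg cosθ) L
mgL sinθ = 364.06 J; ½mv² = 77.326 J
W_f = 364.06 − 77.326 = 286.7 J
μ_k = W_f/(mg cosθ · L) = 286.7/(86.93 × 15) = 0.2199

μ_k = 0.22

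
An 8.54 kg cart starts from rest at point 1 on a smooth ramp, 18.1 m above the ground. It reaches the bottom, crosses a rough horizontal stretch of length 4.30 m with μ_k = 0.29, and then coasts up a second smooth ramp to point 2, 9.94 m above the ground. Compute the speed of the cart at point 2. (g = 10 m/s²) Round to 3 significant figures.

Energy at 1: mgh₁ = (8.54)(10)(18.1) = 1545.7 J
Friction loss: W_f = μ_k mg d = 106.5 J
At 2: ½mv² + mgh₂ = mgh₁ − W_f
½mv² = 1545.7 − 106.5 − 848.88 = 590.37 J
v = √(2 × 590.37/8.54) = 11.76 m/s

v = 11.8 m/s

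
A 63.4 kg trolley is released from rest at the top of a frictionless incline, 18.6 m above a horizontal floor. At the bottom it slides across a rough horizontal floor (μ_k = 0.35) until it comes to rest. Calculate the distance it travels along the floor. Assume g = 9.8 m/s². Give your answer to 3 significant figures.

Applying the work–energy principle:
At rest all PE has been dissipated by friction: mgh = μ_k m g d
d = h/μ_k = 18.6/0.35 = 53.14 m

d = 53.1 m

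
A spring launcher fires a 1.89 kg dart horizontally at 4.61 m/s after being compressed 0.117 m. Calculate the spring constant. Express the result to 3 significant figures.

k = 2930 N/m

Spring PE at full compression equals KE at release: ½kx² = ½mv²
k = mv²/x² = (1.89)(4.61)²/(0.117)² = 2934 N/m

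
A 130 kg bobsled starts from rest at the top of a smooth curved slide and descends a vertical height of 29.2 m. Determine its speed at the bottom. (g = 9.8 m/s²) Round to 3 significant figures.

v = 23.9 m/s

Energy conservation between the two points: mgh = ½mv²
v = √(2gh) = √(2 × 9.8 × 29.2) = √572.32 = 23.92 m/s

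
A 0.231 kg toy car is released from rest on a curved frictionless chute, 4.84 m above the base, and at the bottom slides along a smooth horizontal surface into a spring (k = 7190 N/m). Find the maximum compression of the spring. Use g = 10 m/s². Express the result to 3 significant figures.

Energy conservation (no friction) from release to max compression: mgh = ½kx²
x = √(2mgh/k) = √(2 × 0.231 × 10 × 4.84 / 7190) = 0.05577 m

x = 0.0558 m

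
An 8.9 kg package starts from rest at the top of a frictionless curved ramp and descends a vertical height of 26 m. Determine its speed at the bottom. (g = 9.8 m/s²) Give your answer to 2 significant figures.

v = 23 m/s

Equating total energy at the two states: mgh = ½mv²
v = √(2gh) = √(2 × 9.8 × 26) = √509.60 = 22.57 m/s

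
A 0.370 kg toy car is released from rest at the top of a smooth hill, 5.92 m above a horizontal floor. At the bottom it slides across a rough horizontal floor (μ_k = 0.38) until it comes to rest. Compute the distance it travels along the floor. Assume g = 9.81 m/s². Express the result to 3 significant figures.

Energy at the top = energy at the end + work done against friction:
At rest all PE has been dissipated by friction: mgh = μ_k m g d
d = h/μ_k = 5.92/0.38 = 15.58 m

d = 15.6 m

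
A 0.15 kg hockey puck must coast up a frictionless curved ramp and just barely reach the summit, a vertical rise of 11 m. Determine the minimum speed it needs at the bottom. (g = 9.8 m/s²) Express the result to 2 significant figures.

v = 15 m/s

At the top it is momentarily at rest, so all KE converts to PE: ½mv² = mgh
v = √(2gh) = √(2 × 9.8 × 11) = 14.68 m/s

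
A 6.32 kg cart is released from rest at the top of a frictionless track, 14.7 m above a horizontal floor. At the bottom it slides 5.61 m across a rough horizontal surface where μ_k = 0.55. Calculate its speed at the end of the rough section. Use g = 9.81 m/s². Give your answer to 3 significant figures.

v = 15.1 m/s

Energy bookkeeping (friction removes W_f = μ_k N d):
mgh = ½mv² + μ_k m g d
W_f = μ_k mg d = (0.55)(6.32)(9.81)(5.61) = 191.3 J
½mv² = mgh − W_f = 911.39 − 191.3 = 720.09 J
v = √(2 × 720.09/6.32) = 15.10 m/s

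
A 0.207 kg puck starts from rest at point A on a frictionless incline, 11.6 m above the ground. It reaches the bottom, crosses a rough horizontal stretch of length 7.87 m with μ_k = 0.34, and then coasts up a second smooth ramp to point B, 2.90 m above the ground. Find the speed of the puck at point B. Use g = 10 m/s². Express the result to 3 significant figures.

v = 11.0 m/s

Energy at A: mgh₁ = (0.207)(10)(11.6) = 24.012 J
Friction loss: W_f = μ_k mg d = 5.539 J
At B: ½mv² + mgh₂ = mgh₁ − W_f
½mv² = 24.012 − 5.539 − 6.0030 = 12.470 J
v = √(2 × 12.470/0.207) = 10.98 m/s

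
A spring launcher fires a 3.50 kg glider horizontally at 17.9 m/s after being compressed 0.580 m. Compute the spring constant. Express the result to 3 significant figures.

½kx² = ½mv²
k = mv²/x² = (3.50)(17.9)²/(0.580)² = 3334 N/m

k = 3330 N/m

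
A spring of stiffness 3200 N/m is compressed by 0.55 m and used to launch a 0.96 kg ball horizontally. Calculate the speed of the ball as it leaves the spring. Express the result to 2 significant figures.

v = 32 m/s

Spring PE converts entirely to kinetic energy: ½kx² = ½mv²
v = x√(k/m) = 0.55 × √(3200/0.96) = 31.75 m/s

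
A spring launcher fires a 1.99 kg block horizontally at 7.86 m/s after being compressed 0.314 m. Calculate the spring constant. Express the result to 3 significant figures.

Energy stored in the spring equals the launch KE: ½kx² = ½mv²
k = mv²/x² = (1.99)(7.86)²/(0.314)² = 1247 N/m

k = 1250 N/m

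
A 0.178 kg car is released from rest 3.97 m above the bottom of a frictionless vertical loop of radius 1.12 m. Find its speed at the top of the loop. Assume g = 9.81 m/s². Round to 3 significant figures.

v = 5.83 m/s

Energy conservation: mgh = ½mv_top² + mg(2r)
v_top² = 2g(h − 2r) = 2(9.81)(3.97 − 2.240) = 33.94
v_top = 5.826 m/s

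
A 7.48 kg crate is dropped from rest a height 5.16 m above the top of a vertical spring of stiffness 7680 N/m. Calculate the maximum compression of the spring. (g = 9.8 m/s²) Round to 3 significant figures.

x = 0.324 m

Let x be the compression. The total drop is H + x, and the crate is instantaneously at rest at max compression, so energy conservation gives:
mg(H + x) = ½kx²
½(7680)x² − (7.48)(9.8)x − (7.48)(9.8)(5.16) = 0
3840x² − 73.30x − 378.2 = 0
x = [73.30 + √(5373 + 5.8099e+06)]/(2 × 3840) = 0.3235 m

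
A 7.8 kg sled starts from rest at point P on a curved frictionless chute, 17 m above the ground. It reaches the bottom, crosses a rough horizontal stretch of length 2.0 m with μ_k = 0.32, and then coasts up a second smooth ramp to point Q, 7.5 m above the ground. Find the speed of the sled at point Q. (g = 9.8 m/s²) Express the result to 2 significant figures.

Energy at P: mgh₁ = (7.8)(9.8)(17) = 1299.5 J
Friction loss: W_f = μ_k mg d = 48.92 J
At Q: ½mv² + mgh₂ = mgh₁ − W_f
½mv² = 1299.5 − 48.92 − 573.30 = 677.26 J
v = √(2 × 677.26/7.8) = 13.18 m/s

v = 13 m/s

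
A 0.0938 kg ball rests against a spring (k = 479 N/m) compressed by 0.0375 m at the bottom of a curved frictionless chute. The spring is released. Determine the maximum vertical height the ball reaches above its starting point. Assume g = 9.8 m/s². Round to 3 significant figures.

h = 0.366 m

Energy conservation from release to the highest point: ½kx² = mgh
h = kx²/(2mg) = (479)(0.0375)²/(2 × 0.0938 × 9.8) = 0.3664 m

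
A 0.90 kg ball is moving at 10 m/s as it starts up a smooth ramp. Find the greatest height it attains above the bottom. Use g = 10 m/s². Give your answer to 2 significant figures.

By energy conservation, ½mv² = mgh
h = v²/(2g) = 10²/(2 × 10) = 5.000 m

h = 5.0 m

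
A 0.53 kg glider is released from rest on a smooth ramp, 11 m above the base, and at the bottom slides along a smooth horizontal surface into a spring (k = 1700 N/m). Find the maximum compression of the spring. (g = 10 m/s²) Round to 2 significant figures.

x = 0.26 m

Gravitational PE at the top equals spring PE at max compression: mgh = ½kx²
x = √(2mgh/k) = √(2 × 0.53 × 10 × 11 / 1700) = 0.2619 m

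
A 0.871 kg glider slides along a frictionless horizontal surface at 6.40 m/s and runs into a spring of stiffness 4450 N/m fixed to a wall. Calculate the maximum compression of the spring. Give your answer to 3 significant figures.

At max compression the glider is momentarily at rest: ½mv² = ½kx²
x = v√(m/k) = 6.40 × √(0.871/4450) = 0.08954 m

x = 0.0895 m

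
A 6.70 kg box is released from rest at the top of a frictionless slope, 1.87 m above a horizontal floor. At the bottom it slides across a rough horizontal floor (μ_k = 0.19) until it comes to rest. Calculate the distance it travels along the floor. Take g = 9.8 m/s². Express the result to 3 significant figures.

Energy bookkeeping (friction removes W_f = μ_k N d):
At rest all PE has been dissipated by friction: mgh = μ_k m g d
d = h/μ_k = 1.87/0.19 = 9.842 m

d = 9.84 m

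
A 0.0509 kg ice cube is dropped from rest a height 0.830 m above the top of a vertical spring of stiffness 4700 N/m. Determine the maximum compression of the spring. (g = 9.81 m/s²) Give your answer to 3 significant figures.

x = 0.0134 m

Take the reference level at the top of the uncompressed spring. At max compression the cube has fallen H + x and is momentarily at rest:
mg(H + x) = ½kx²
½(4700)x² − (0.0509)(9.81)x − (0.0509)(9.81)(0.830) = 0
2350x² − 0.4993x − 0.4144 = 0
x = [0.4993 + √(0.2493 + 3895.8)]/(2 × 2350) = 0.01339 m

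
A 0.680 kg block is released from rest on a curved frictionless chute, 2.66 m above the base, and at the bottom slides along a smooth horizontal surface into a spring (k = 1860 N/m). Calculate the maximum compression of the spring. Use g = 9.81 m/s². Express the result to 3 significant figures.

At max compression the block is momentarily at rest: mgh = ½kx²
x = √(2mgh/k) = √(2 × 0.680 × 9.81 × 2.66 / 1860) = 0.1381 m

x = 0.138 m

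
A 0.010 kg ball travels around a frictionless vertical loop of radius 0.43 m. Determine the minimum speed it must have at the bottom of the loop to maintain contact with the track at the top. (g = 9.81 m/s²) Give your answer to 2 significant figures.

At the top: mg = mv_top²/r ⇒ v_top² = gr = 4.218 m²/s²
Energy from bottom to top (height 2r): ½mv_bot² = ½mv_top² + mg(2r)
v_bot² = gr + 4gr = 5gr = 21.09
v_bot = √(5gr) = 4.593 m/s

v = 4.6 m/s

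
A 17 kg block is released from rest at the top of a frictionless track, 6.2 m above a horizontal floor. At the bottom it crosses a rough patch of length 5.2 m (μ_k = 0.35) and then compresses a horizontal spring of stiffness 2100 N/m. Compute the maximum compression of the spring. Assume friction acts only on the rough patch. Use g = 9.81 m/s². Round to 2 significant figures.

Initial energy: E₁ = mgh = (17)(9.81)(6.2) = 1034.0 J
Friction removes W_f = μ_k mg d = (0.35)(17)(9.81)(5.2) = 303.5 J
Energy reaching the spring: E = 1034.0 − 303.5 = 730.45 J
At max compression ½kx² = E ⇒ x = √(2E/k) = √(2 × 730.45/2100) = 0.8341 m

x = 0.83 m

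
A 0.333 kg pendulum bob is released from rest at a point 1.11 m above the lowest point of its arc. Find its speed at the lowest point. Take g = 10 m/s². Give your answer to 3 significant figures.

v = 4.71 m/s

Energy conservation between the two points: mgh = ½mv²
v = √(2gh) = √(2 × 10 × 1.11) = √22.200 = 4.712 m/s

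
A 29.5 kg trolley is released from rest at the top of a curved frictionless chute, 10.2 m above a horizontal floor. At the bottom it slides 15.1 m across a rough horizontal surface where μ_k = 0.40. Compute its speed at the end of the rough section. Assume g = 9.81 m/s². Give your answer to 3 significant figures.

Energy bookkeeping (friction removes W_f = μ_k N d):
mgh = ½mv² + μ_k m g d
W_f = μ_k mg d = (0.40)(29.5)(9.81)(15.1) = 1748 J
½mv² = mgh − W_f = 2951.8 − 1748 = 1203.9 J
v = √(2 × 1203.9/29.5) = 9.034 m/s

v = 9.03 m/s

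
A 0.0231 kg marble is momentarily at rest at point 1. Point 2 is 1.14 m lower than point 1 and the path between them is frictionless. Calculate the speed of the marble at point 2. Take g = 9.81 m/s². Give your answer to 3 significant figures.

v = 4.73 m/s

Equating total energy at the two states: mgh = ½mv²
The mass cancels from both sides.
v = √(2gh) = √(2 × 9.81 × 1.14) = √22.367 = 4.729 m/s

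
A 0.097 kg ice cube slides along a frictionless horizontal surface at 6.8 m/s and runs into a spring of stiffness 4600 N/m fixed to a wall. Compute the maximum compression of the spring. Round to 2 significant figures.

Conservation of energy between contact and max compression: ½mv² = ½kx²
x = v√(m/k) = 6.8 × √(0.097/4600) = 0.03123 m

x = 0.031 m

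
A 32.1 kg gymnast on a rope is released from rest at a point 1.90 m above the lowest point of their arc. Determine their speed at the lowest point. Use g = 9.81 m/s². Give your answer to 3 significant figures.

v = 6.11 m/s

Equating total energy at the two states: mgh = ½mv²
v = √(2gh) = √(2 × 9.81 × 1.90) = √37.278 = 6.106 m/s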